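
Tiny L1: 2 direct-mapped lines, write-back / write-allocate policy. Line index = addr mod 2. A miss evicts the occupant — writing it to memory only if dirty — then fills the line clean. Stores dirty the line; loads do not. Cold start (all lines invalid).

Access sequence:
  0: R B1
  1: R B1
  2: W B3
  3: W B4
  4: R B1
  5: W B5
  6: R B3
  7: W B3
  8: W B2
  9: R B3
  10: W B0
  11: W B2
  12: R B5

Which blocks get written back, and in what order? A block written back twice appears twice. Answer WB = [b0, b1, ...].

  0 | R B1 → L1 miss [-]
  1 | R B1 → L1 hit [-]
  2 | W B3 → L1 miss [D]
  3 | W B4 → L0 miss [D]
  4 | R B1 → L1 miss wb→B3 [-]
  5 | W B5 → L1 miss [D]
  6 | R B3 → L1 miss wb→B5 [-]
  7 | W B3 → L1 hit [D]
  8 | W B2 → L0 miss wb→B4 [D]
  9 | R B3 → L1 hit [D]
  10 | W B0 → L0 miss wb→B2 [D]
  11 | W B2 → L0 miss wb→B0 [D]
  12 | R B5 → L1 miss wb→B3 [-]

WB = [3, 5, 4, 2, 0, 3]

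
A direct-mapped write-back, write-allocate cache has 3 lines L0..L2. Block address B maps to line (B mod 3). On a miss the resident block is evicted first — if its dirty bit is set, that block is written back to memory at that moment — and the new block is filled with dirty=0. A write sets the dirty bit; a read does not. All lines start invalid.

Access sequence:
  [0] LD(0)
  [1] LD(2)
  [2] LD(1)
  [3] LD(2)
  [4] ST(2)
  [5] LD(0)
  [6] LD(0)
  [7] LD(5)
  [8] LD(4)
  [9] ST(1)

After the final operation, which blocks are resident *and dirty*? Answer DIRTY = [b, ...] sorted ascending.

  0 | R B0 → L0 miss [-]
  1 | R B2 → L2 miss [-]
  2 | R B1 → L1 miss [-]
  3 | R B2 → L2 hit [-]
  4 | W B2 → L2 hit [D]
  5 | R B0 → L0 hit [-]
  6 | R B0 → L0 hit [-]
  7 | R B5 → L2 miss wb→B2 [-]
  8 | R B4 → L1 miss [-]
  9 | W B1 → L1 miss [D]

DIRTY = [1]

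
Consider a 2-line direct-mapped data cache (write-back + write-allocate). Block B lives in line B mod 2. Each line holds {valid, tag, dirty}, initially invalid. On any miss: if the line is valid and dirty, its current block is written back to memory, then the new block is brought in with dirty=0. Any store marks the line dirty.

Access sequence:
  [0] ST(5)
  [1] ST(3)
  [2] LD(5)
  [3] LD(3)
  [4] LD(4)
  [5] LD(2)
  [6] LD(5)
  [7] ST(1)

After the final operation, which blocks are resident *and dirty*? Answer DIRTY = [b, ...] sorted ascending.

DIRTY = [1]

  0 | W B5 → L1 miss [D]
  1 | W B3 → L1 miss wb→B5 [D]
  2 | R B5 → L1 miss wb→B3 [-]
  3 | R B3 → L1 miss [-]
  4 | R B4 → L0 miss [-]
  5 | R B2 → L0 miss [-]
  6 | R B5 → L1 miss [-]
  7 | W B1 → L1 miss [D]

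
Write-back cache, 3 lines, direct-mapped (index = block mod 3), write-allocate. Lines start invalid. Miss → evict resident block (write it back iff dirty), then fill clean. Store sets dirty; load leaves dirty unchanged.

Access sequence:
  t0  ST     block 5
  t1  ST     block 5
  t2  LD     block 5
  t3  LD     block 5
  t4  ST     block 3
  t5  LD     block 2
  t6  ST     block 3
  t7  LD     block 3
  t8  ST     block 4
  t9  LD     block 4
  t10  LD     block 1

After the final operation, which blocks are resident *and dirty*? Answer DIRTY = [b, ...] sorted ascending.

DIRTY = [3]

  0 | W B5 → L2 miss [D]
  1 | W B5 → L2 hit [D]
  2 | R B5 → L2 hit [D]
  3 | R B5 → L2 hit [D]
  4 | W B3 → L0 miss [D]
  5 | R B2 → L2 miss wb→B5 [-]
  6 | W B3 → L0 hit [D]
  7 | R B3 → L0 hit [D]
  8 | W B4 → L1 miss [D]
  9 | R B4 → L1 hit [D]
  10 | R B1 → L1 miss wb→B4 [-]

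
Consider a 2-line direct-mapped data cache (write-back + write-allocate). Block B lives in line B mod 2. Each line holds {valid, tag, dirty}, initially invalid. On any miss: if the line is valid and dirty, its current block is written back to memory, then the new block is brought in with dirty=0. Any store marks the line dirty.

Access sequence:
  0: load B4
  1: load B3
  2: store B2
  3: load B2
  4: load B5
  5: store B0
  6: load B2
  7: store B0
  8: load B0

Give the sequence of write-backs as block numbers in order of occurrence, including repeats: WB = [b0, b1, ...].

WB = [2, 0]

  0 | R B4 → L0 miss [-]
  1 | R B3 → L1 miss [-]
  2 | W B2 → L0 miss [D]
  3 | R B2 → L0 hit [D]
  4 | R B5 → L1 miss [-]
  5 | W B0 → L0 miss wb→B2 [D]
  6 | R B2 → L0 miss wb→B0 [-]
  7 | W B0 → L0 miss [D]
  8 | R B0 → L0 hit [D]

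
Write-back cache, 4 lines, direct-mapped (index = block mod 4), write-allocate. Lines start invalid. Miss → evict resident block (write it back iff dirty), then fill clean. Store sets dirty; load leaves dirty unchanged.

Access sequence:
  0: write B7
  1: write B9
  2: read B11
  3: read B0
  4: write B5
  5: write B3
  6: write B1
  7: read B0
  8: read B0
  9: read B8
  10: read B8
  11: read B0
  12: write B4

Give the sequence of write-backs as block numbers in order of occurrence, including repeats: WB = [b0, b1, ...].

WB = [7, 9, 5]

0: W B7 -> L3 miss  d=D]
1: W B9 -> L1 miss  d=D]
2: R B11 -> L3 miss wb->B7  d=-]
3: R B0 -> L0 miss  d=-]
4: W B5 -> L1 miss wb->B9  d=D]
5: W B3 -> L3 miss  d=D]
6: W B1 -> L1 miss wb->B5  d=D]
7: R B0 -> L0 hit  d=-]
8: R B0 -> L0 hit  d=-]
9: R B8 -> L0 miss  d=-]
10: R B8 -> L0 hit  d=-]
11: R B0 -> L0 miss  d=-]
12: W B4 -> L0 miss  d=D]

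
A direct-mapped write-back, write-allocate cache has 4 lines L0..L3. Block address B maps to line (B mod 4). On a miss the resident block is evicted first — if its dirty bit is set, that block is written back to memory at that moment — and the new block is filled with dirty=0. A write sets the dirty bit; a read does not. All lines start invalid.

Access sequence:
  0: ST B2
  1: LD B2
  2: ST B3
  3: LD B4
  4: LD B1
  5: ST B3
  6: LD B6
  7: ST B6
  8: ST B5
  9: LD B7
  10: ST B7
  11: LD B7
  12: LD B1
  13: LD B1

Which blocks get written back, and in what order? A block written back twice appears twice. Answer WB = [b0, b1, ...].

0: W B2 -> L2 miss  d=D]
1: R B2 -> L2 hit  d=D]
2: W B3 -> L3 miss  d=D]
3: R B4 -> L0 miss  d=-]
4: R B1 -> L1 miss  d=-]
5: W B3 -> L3 hit  d=D]
6: R B6 -> L2 miss wb->B2  d=-]
7: W B6 -> L2 hit  d=D]
8: W B5 -> L1 miss  d=D]
9: R B7 -> L3 miss wb->B3  d=-]
10: W B7 -> L3 hit  d=D]
11: R B7 -> L3 hit  d=D]
12: R B1 -> L1 miss wb->B5  d=-]
13: R B1 -> L1 hit  d=-]

WB = [2, 3, 5]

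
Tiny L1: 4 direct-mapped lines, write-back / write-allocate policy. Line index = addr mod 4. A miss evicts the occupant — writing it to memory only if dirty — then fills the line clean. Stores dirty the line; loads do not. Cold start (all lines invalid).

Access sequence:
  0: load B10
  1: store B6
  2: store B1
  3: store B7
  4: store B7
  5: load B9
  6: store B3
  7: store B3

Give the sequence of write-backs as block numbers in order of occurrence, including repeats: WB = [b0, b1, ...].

WB = [1, 7]

  0 | R B10 → L2 miss [-]
  1 | W B6 → L2 miss [D]
  2 | W B1 → L1 miss [D]
  3 | W B7 → L3 miss [D]
  4 | W B7 → L3 hit [D]
  5 | R B9 → L1 miss wb→B1 [-]
  6 | W B3 → L3 miss wb→B7 [D]
  7 | W B3 → L3 hit [D]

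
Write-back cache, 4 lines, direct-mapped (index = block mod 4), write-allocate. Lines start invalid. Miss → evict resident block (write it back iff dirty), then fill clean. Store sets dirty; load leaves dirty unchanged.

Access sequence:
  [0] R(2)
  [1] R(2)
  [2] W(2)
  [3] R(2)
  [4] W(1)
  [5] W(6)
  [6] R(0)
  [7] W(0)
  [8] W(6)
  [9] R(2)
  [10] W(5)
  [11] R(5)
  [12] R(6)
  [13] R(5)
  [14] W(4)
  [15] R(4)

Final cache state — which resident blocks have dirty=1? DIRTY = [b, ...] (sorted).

DIRTY = [4, 5]

  0 | R B2 → L2 miss [-]
  1 | R B2 → L2 hit [-]
  2 | W B2 → L2 hit [D]
  3 | R B2 → L2 hit [D]
  4 | W B1 → L1 miss [D]
  5 | W B6 → L2 miss wb→B2 [D]
  6 | R B0 → L0 miss [-]
  7 | W B0 → L0 hit [D]
  8 | W B6 → L2 hit [D]
  9 | R B2 → L2 miss wb→B6 [-]
  10 | W B5 → L1 miss wb→B1 [D]
  11 | R B5 → L1 hit [D]
  12 | R B6 → L2 miss [-]
  13 | R B5 → L1 hit [D]
  14 | W B4 → L0 miss wb→B0 [D]
  15 | R B4 → L0 hit [D]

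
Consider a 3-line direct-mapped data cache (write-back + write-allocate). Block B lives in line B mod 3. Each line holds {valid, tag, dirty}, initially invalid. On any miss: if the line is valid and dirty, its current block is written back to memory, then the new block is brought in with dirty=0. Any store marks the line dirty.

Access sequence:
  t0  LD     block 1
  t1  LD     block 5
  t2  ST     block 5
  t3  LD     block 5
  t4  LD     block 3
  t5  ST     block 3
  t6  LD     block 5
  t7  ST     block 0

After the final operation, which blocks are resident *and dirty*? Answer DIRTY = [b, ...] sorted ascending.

DIRTY = [0, 5]

0: R B1 -> L1 miss  d=-]
1: R B5 -> L2 miss  d=-]
2: W B5 -> L2 hit  d=D]
3: R B5 -> L2 hit  d=D]
4: R B3 -> L0 miss  d=-]
5: W B3 -> L0 hit  d=D]
6: R B5 -> L2 hit  d=D]
7: W B0 -> L0 miss wb->B3  d=D]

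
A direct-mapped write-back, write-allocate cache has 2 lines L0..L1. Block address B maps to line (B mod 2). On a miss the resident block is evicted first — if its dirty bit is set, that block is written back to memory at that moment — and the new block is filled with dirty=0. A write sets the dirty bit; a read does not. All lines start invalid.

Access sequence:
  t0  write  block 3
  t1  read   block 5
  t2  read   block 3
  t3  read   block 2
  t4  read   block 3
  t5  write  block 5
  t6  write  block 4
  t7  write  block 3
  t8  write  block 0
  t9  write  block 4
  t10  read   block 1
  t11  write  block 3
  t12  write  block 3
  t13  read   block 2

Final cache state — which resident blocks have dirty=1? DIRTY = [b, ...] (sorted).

DIRTY = [3]

  0 | W B3 → L1 miss [D]
  1 | R B5 → L1 miss wb→B3 [-]
  2 | R B3 → L1 miss [-]
  3 | R B2 → L0 miss [-]
  4 | R B3 → L1 hit [-]
  5 | W B5 → L1 miss [D]
  6 | W B4 → L0 miss [D]
  7 | W B3 → L1 miss wb→B5 [D]
  8 | W B0 → L0 miss wb→B4 [D]
  9 | W B4 → L0 miss wb→B0 [D]
  10 | R B1 → L1 miss wb→B3 [-]
  11 | W B3 → L1 miss [D]
  12 | W B3 → L1 hit [D]
  13 | R B2 → L0 miss wb→B4 [-]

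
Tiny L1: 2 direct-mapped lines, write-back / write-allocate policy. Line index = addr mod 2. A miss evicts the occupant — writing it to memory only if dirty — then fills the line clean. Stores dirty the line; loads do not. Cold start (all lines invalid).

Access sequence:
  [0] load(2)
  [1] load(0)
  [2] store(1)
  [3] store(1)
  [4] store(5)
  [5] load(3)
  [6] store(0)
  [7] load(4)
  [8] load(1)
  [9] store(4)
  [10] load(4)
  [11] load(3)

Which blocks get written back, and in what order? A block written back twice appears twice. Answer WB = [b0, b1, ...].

WB = [1, 5, 0]

0: R B2 → L0 miss [-]
1: R B0 → L0 miss [-]
2: W B1 → L1 miss [D]
3: W B1 → L1 hit [D]
4: W B5 → L1 miss wb→B1 [D]
5: R B3 → L1 miss wb→B5 [-]
6: W B0 → L0 hit [D]
7: R B4 → L0 miss wb→B0 [-]
8: R B1 → L1 miss [-]
9: W B4 → L0 hit [D]
10: R B4 → L0 hit [D]
11: R B3 → L1 miss [-]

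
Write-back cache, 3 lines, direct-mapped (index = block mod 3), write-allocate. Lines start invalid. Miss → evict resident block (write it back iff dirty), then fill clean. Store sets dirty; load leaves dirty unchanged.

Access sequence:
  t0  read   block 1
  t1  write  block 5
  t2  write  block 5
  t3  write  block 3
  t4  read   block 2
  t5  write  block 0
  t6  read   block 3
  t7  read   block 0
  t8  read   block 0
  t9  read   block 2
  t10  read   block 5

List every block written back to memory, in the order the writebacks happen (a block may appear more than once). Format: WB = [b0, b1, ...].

  0 | R B1 → L1 miss [-]
  1 | W B5 → L2 miss [D]
  2 | W B5 → L2 hit [D]
  3 | W B3 → L0 miss [D]
  4 | R B2 → L2 miss wb→B5 [-]
  5 | W B0 → L0 miss wb→B3 [D]
  6 | R B3 → L0 miss wb→B0 [-]
  7 | R B0 → L0 miss [-]
  8 | R B0 → L0 hit [-]
  9 | R B2 → L2 hit [-]
  10 | R B5 → L2 miss [-]

WB = [5, 3, 0]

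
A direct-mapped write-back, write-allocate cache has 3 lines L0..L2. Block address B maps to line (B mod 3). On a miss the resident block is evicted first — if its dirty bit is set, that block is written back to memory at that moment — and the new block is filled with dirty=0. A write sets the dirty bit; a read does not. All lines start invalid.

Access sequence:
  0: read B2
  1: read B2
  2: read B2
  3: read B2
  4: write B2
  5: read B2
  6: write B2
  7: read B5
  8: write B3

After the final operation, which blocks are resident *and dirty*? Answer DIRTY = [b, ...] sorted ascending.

0: R B2 -> L2 miss  d=-]
1: R B2 -> L2 hit  d=-]
2: R B2 -> L2 hit  d=-]
3: R B2 -> L2 hit  d=-]
4: W B2 -> L2 hit  d=D]
5: R B2 -> L2 hit  d=D]
6: W B2 -> L2 hit  d=D]
7: R B5 -> L2 miss wb->B2  d=-]
8: W B3 -> L0 miss  d=D]

DIRTY = [3]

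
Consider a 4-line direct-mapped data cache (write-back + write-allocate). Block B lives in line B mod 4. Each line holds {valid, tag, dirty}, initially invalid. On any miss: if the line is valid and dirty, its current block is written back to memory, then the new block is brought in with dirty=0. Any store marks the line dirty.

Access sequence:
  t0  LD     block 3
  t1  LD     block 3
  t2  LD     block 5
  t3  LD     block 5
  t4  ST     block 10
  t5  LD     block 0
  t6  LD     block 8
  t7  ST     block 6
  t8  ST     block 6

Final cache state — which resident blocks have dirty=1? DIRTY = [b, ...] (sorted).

0: R B3 -> L3 miss  d=-]
1: R B3 -> L3 hit  d=-]
2: R B5 -> L1 miss  d=-]
3: R B5 -> L1 hit  d=-]
4: W B10 -> L2 miss  d=D]
5: R B0 -> L0 miss  d=-]
6: R B8 -> L0 miss  d=-]
7: W B6 -> L2 miss wb->B10  d=D]
8: W B6 -> L2 hit  d=D]

DIRTY = [6]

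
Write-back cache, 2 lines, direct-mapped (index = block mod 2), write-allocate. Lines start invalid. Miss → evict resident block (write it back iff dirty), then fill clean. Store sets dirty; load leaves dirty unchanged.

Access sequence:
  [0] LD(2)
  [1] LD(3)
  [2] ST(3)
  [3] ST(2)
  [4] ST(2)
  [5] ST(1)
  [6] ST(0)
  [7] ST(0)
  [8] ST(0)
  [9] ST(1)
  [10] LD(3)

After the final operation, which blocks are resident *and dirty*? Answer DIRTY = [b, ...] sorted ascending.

0: R B2 → L0 miss [-]
1: R B3 → L1 miss [-]
2: W B3 → L1 hit [D]
3: W B2 → L0 hit [D]
4: W B2 → L0 hit [D]
5: W B1 → L1 miss wb→B3 [D]
6: W B0 → L0 miss wb→B2 [D]
7: W B0 → L0 hit [D]
8: W B0 → L0 hit [D]
9: W B1 → L1 hit [D]
10: R B3 → L1 miss wb→B1 [-]

DIRTY = [0]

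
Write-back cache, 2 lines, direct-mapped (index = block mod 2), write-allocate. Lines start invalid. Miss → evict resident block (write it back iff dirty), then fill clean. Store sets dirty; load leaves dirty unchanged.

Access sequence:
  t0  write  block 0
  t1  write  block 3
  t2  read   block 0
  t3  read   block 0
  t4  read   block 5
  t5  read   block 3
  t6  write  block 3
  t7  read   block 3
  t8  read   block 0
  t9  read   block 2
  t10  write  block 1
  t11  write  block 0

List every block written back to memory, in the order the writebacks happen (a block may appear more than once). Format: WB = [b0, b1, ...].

WB = [3, 0, 3]

0: W B0 → L0 miss [D]
1: W B3 → L1 miss [D]
2: R B0 → L0 hit [D]
3: R B0 → L0 hit [D]
4: R B5 → L1 miss wb→B3 [-]
5: R B3 → L1 miss [-]
6: W B3 → L1 hit [D]
7: R B3 → L1 hit [D]
8: R B0 → L0 hit [D]
9: R B2 → L0 miss wb→B0 [-]
10: W B1 → L1 miss wb→B3 [D]
11: W B0 → L0 miss [D]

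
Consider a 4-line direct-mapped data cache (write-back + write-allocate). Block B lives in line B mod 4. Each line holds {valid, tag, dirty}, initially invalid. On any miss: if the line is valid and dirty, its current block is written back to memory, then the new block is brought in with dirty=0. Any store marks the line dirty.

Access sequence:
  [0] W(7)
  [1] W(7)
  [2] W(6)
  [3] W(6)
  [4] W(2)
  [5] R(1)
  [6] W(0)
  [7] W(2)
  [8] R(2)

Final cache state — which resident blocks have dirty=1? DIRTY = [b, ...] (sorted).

DIRTY = [0, 2, 7]

  0 | W B7 → L3 miss [D]
  1 | W B7 → L3 hit [D]
  2 | W B6 → L2 miss [D]
  3 | W B6 → L2 hit [D]
  4 | W B2 → L2 miss wb→B6 [D]
  5 | R B1 → L1 miss [-]
  6 | W B0 → L0 miss [D]
  7 | W B2 → L2 hit [D]
  8 | R B2 → L2 hit [D]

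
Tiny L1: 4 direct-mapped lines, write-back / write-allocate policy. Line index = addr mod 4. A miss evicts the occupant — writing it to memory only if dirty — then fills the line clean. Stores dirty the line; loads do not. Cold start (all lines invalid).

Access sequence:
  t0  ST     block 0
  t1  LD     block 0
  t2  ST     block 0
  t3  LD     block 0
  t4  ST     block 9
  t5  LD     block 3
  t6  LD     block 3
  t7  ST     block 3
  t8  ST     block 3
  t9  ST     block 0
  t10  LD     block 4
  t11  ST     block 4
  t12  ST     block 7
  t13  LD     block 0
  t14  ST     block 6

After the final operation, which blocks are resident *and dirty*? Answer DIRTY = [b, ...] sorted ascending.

0: W B0 → L0 miss [D]
1: R B0 → L0 hit [D]
2: W B0 → L0 hit [D]
3: R B0 → L0 hit [D]
4: W B9 → L1 miss [D]
5: R B3 → L3 miss [-]
6: R B3 → L3 hit [-]
7: W B3 → L3 hit [D]
8: W B3 → L3 hit [D]
9: W B0 → L0 hit [D]
10: R B4 → L0 miss wb→B0 [-]
11: W B4 → L0 hit [D]
12: W B7 → L3 miss wb→B3 [D]
13: R B0 → L0 miss wb→B4 [-]
14: W B6 → L2 miss [D]

DIRTY = [6, 7, 9]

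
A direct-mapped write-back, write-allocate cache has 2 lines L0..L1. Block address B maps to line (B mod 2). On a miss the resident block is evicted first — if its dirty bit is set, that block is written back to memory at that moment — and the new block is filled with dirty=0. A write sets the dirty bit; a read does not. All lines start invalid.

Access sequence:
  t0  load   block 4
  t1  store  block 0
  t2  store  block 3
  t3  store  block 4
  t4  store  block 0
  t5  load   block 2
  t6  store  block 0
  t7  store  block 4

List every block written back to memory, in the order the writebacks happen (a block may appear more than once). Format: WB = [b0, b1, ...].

WB = [0, 4, 0, 0]

  0 | R B4 → L0 miss [-]
  1 | W B0 → L0 miss [D]
  2 | W B3 → L1 miss [D]
  3 | W B4 → L0 miss wb→B0 [D]
  4 | W B0 → L0 miss wb→B4 [D]
  5 | R B2 → L0 miss wb→B0 [-]
  6 | W B0 → L0 miss [D]
  7 | W B4 → L0 miss wb→B0 [D]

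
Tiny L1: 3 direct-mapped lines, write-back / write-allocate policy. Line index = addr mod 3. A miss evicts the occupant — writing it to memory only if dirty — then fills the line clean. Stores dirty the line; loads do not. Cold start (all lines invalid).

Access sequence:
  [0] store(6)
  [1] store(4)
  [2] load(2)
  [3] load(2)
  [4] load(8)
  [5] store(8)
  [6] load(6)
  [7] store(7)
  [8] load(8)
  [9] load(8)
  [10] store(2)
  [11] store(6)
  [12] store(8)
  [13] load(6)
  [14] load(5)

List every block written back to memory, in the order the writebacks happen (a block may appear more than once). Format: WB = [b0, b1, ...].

WB = [4, 8, 2, 8]

  0 | W B6 → L0 miss [D]
  1 | W B4 → L1 miss [D]
  2 | R B2 → L2 miss [-]
  3 | R B2 → L2 hit [-]
  4 | R B8 → L2 miss [-]
  5 | W B8 → L2 hit [D]
  6 | R B6 → L0 hit [D]
  7 | W B7 → L1 miss wb→B4 [D]
  8 | R B8 → L2 hit [D]
  9 | R B8 → L2 hit [D]
  10 | W B2 → L2 miss wb→B8 [D]
  11 | W B6 → L0 hit [D]
  12 | W B8 → L2 miss wb→B2 [D]
  13 | R B6 → L0 hit [D]
  14 | R B5 → L2 miss wb→B8 [-]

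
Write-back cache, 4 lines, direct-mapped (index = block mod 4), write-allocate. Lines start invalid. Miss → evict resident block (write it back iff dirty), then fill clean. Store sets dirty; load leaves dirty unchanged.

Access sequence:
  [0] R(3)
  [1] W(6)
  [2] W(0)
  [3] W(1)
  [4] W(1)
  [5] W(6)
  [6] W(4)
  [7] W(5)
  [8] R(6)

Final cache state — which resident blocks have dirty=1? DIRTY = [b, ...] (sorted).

DIRTY = [4, 5, 6]

0: R B3 → L3 miss [-]
1: W B6 → L2 miss [D]
2: W B0 → L0 miss [D]
3: W B1 → L1 miss [D]
4: W B1 → L1 hit [D]
5: W B6 → L2 hit [D]
6: W B4 → L0 miss wb→B0 [D]
7: W B5 → L1 miss wb→B1 [D]
8: R B6 → L2 hit [D]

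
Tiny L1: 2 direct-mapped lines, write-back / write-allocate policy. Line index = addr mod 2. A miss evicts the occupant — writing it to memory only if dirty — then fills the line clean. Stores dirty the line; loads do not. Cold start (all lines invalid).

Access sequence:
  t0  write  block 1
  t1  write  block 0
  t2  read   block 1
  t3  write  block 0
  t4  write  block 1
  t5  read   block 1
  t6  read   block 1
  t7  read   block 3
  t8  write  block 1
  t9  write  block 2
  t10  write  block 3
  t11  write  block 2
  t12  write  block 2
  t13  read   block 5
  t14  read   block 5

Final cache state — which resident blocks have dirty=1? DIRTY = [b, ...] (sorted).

DIRTY = [2]

0: W B1 → L1 miss [D]
1: W B0 → L0 miss [D]
2: R B1 → L1 hit [D]
3: W B0 → L0 hit [D]
4: W B1 → L1 hit [D]
5: R B1 → L1 hit [D]
6: R B1 → L1 hit [D]
7: R B3 → L1 miss wb→B1 [-]
8: W B1 → L1 miss [D]
9: W B2 → L0 miss wb→B0 [D]
10: W B3 → L1 miss wb→B1 [D]
11: W B2 → L0 hit [D]
12: W B2 → L0 hit [D]
13: R B5 → L1 miss wb→B3 [-]
14: R B5 → L1 hit [-]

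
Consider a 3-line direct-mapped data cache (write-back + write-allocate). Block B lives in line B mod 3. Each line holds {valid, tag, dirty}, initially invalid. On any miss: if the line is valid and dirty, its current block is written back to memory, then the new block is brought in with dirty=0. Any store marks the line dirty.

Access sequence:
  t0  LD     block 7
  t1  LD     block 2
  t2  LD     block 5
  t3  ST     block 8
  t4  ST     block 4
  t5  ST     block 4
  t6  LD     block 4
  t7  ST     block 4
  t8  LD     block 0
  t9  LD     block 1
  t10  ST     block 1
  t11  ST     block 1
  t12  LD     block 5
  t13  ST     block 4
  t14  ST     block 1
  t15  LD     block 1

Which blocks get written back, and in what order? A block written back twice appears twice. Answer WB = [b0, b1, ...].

0: R B7 → L1 miss [-]
1: R B2 → L2 miss [-]
2: R B5 → L2 miss [-]
3: W B8 → L2 miss [D]
4: W B4 → L1 miss [D]
5: W B4 → L1 hit [D]
6: R B4 → L1 hit [D]
7: W B4 → L1 hit [D]
8: R B0 → L0 miss [-]
9: R B1 → L1 miss wb→B4 [-]
10: W B1 → L1 hit [D]
11: W B1 → L1 hit [D]
12: R B5 → L2 miss wb→B8 [-]
13: W B4 → L1 miss wb→B1 [D]
14: W B1 → L1 miss wb→B4 [D]
15: R B1 → L1 hit [D]

WB = [4, 8, 1, 4]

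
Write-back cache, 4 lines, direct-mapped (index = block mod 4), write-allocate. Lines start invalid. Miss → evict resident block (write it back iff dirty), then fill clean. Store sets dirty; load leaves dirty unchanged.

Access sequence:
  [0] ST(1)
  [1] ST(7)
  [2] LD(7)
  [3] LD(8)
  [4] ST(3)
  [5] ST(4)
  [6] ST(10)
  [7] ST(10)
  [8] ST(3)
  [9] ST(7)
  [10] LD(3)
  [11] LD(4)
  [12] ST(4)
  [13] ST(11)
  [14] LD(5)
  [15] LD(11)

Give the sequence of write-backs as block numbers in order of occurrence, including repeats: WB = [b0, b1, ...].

  0 | W B1 → L1 miss [D]
  1 | W B7 → L3 miss [D]
  2 | R B7 → L3 hit [D]
  3 | R B8 → L0 miss [-]
  4 | W B3 → L3 miss wb→B7 [D]
  5 | W B4 → L0 miss [D]
  6 | W B10 → L2 miss [D]
  7 | W B10 → L2 hit [D]
  8 | W B3 → L3 hit [D]
  9 | W B7 → L3 miss wb→B3 [D]
  10 | R B3 → L3 miss wb→B7 [-]
  11 | R B4 → L0 hit [D]
  12 | W B4 → L0 hit [D]
  13 | W B11 → L3 miss [D]
  14 | R B5 → L1 miss wb→B1 [-]
  15 | R B11 → L3 hit [D]

WB = [7, 3, 7, 1]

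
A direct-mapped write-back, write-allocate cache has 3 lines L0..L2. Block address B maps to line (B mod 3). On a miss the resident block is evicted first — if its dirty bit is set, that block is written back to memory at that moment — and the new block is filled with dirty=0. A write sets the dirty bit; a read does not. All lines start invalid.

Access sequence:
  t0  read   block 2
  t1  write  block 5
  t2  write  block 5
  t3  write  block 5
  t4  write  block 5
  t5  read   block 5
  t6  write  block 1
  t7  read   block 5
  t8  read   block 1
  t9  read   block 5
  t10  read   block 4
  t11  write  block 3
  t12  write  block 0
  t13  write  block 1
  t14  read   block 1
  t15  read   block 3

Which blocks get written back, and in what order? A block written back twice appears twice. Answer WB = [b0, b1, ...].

WB = [1, 3, 0]

0: R B2 → L2 miss [-]
1: W B5 → L2 miss [D]
2: W B5 → L2 hit [D]
3: W B5 → L2 hit [D]
4: W B5 → L2 hit [D]
5: R B5 → L2 hit [D]
6: W B1 → L1 miss [D]
7: R B5 → L2 hit [D]
8: R B1 → L1 hit [D]
9: R B5 → L2 hit [D]
10: R B4 → L1 miss wb→B1 [-]
11: W B3 → L0 miss [D]
12: W B0 → L0 miss wb→B3 [D]
13: W B1 → L1 miss [D]
14: R B1 → L1 hit [D]
15: R B3 → L0 miss wb→B0 [-]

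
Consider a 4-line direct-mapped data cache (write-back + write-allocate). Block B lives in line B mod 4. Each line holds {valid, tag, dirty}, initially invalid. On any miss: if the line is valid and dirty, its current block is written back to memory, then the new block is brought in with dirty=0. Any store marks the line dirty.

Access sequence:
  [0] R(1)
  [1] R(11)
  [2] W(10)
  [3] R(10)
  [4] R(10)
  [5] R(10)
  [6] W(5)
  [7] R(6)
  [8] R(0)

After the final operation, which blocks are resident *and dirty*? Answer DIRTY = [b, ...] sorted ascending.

0: R B1 → L1 miss [-]
1: R B11 → L3 miss [-]
2: W B10 → L2 miss [D]
3: R B10 → L2 hit [D]
4: R B10 → L2 hit [D]
5: R B10 → L2 hit [D]
6: W B5 → L1 miss [D]
7: R B6 → L2 miss wb→B10 [-]
8: R B0 → L0 miss [-]

DIRTY = [5]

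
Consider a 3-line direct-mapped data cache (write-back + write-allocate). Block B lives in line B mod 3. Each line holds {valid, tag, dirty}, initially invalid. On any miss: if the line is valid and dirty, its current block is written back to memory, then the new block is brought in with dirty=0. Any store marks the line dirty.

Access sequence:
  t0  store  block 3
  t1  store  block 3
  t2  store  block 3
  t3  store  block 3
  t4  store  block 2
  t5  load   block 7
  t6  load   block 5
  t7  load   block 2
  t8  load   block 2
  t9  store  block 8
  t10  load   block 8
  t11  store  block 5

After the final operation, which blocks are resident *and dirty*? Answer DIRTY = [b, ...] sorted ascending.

  0 | W B3 → L0 miss [D]
  1 | W B3 → L0 hit [D]
  2 | W B3 → L0 hit [D]
  3 | W B3 → L0 hit [D]
  4 | W B2 → L2 miss [D]
  5 | R B7 → L1 miss [-]
  6 | R B5 → L2 miss wb→B2 [-]
  7 | R B2 → L2 miss [-]
  8 | R B2 → L2 hit [-]
  9 | W B8 → L2 miss [D]
  10 | R B8 → L2 hit [D]
  11 | W B5 → L2 miss wb→B8 [D]

DIRTY = [3, 5]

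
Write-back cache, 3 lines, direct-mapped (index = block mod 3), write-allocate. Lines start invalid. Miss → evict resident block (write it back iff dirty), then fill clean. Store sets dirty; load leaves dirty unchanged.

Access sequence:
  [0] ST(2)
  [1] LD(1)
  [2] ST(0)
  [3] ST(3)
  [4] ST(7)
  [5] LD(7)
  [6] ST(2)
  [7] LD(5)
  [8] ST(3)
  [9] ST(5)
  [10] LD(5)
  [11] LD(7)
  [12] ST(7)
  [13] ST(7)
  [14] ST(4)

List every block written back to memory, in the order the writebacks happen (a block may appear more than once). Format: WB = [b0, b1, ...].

WB = [0, 2, 7]

  0 | W B2 → L2 miss [D]
  1 | R B1 → L1 miss [-]
  2 | W B0 → L0 miss [D]
  3 | W B3 → L0 miss wb→B0 [D]
  4 | W B7 → L1 miss [D]
  5 | R B7 → L1 hit [D]
  6 | W B2 → L2 hit [D]
  7 | R B5 → L2 miss wb→B2 [-]
  8 | W B3 → L0 hit [D]
  9 | W B5 → L2 hit [D]
  10 | R B5 → L2 hit [D]
  11 | R B7 → L1 hit [D]
  12 | W B7 → L1 hit [D]
  13 | W B7 → L1 hit [D]
  14 | W B4 → L1 miss wb→B7 [D]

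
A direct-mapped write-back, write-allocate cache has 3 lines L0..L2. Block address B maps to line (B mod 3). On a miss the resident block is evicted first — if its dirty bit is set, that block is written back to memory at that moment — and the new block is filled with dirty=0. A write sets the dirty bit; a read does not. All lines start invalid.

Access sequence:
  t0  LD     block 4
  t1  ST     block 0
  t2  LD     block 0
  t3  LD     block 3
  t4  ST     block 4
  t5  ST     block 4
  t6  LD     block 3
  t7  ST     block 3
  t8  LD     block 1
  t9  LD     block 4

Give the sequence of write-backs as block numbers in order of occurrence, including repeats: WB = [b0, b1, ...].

  0 | R B4 → L1 miss [-]
  1 | W B0 → L0 miss [D]
  2 | R B0 → L0 hit [D]
  3 | R B3 → L0 miss wb→B0 [-]
  4 | W B4 → L1 hit [D]
  5 | W B4 → L1 hit [D]
  6 | R B3 → L0 hit [-]
  7 | W B3 → L0 hit [D]
  8 | R B1 → L1 miss wb→B4 [-]
  9 | R B4 → L1 miss [-]

WB = [0, 4]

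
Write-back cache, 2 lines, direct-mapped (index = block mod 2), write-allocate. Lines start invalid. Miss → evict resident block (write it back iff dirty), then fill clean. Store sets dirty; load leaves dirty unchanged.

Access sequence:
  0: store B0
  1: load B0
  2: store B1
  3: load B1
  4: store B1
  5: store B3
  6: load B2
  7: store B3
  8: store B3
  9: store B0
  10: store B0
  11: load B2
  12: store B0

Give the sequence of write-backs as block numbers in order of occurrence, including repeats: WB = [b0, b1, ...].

  0 | W B0 → L0 miss [D]
  1 | R B0 → L0 hit [D]
  2 | W B1 → L1 miss [D]
  3 | R B1 → L1 hit [D]
  4 | W B1 → L1 hit [D]
  5 | W B3 → L1 miss wb→B1 [D]
  6 | R B2 → L0 miss wb→B0 [-]
  7 | W B3 → L1 hit [D]
  8 | W B3 → L1 hit [D]
  9 | W B0 → L0 miss [D]
  10 | W B0 → L0 hit [D]
  11 | R B2 → L0 miss wb→B0 [-]
  12 | W B0 → L0 miss [D]

WB = [1, 0, 0]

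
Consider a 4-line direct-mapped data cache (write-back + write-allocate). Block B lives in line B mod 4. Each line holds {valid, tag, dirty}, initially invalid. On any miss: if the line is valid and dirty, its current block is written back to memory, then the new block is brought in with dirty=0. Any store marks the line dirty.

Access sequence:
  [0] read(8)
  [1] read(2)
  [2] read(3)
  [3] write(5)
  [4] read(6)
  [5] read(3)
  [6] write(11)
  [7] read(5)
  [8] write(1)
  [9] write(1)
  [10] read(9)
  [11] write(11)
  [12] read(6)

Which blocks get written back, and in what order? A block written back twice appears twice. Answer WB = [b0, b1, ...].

0: R B8 -> L0 miss  d=-]
1: R B2 -> L2 miss  d=-]
2: R B3 -> L3 miss  d=-]
3: W B5 -> L1 miss  d=D]
4: R B6 -> L2 miss  d=-]
5: R B3 -> L3 hit  d=-]
6: W B11 -> L3 miss  d=D]
7: R B5 -> L1 hit  d=D]
8: W B1 -> L1 miss wb->B5  d=D]
9: W B1 -> L1 hit  d=D]
10: R B9 -> L1 miss wb->B1  d=-]
11: W B11 -> L3 hit  d=D]
12: R B6 -> L2 hit  d=-]

WB = [5, 1]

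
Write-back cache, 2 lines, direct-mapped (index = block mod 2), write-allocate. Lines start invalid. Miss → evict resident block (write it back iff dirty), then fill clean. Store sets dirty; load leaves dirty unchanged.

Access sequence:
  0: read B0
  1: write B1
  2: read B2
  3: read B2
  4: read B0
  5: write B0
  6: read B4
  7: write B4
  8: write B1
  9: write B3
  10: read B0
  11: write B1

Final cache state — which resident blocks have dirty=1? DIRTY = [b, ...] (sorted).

DIRTY = [1]

0: R B0 → L0 miss [-]
1: W B1 → L1 miss [D]
2: R B2 → L0 miss [-]
3: R B2 → L0 hit [-]
4: R B0 → L0 miss [-]
5: W B0 → L0 hit [D]
6: R B4 → L0 miss wb→B0 [-]
7: W B4 → L0 hit [D]
8: W B1 → L1 hit [D]
9: W B3 → L1 miss wb→B1 [D]
10: R B0 → L0 miss wb→B4 [-]
11: W B1 → L1 miss wb→B3 [D]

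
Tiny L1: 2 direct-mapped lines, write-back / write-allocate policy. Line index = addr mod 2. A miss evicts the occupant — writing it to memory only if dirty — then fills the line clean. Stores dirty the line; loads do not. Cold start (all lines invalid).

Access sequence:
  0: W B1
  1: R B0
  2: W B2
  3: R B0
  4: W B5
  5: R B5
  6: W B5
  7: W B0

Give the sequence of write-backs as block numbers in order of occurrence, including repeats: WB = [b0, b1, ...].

WB = [2, 1]

0: W B1 → L1 miss [D]
1: R B0 → L0 miss [-]
2: W B2 → L0 miss [D]
3: R B0 → L0 miss wb→B2 [-]
4: W B5 → L1 miss wb→B1 [D]
5: R B5 → L1 hit [D]
6: W B5 → L1 hit [D]
7: W B0 → L0 hit [D]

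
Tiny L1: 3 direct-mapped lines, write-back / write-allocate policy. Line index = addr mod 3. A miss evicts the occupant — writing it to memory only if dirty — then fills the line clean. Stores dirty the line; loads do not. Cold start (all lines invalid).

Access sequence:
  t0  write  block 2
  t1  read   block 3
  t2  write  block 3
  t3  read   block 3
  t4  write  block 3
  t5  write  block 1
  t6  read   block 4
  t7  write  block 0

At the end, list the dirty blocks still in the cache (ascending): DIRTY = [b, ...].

0: W B2 → L2 miss [D]
1: R B3 → L0 miss [-]
2: W B3 → L0 hit [D]
3: R B3 → L0 hit [D]
4: W B3 → L0 hit [D]
5: W B1 → L1 miss [D]
6: R B4 → L1 miss wb→B1 [-]
7: W B0 → L0 miss wb→B3 [D]

DIRTY = [0, 2]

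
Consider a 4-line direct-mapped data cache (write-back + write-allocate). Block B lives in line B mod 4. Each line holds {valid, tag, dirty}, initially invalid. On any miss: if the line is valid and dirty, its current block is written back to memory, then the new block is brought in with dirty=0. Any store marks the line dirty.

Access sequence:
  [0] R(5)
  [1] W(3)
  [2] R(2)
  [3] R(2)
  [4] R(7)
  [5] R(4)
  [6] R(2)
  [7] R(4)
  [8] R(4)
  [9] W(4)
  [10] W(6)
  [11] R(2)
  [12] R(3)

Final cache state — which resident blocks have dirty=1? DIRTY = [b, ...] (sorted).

DIRTY = [4]

0: R B5 -> L1 miss  d=-]
1: W B3 -> L3 miss  d=D]
2: R B2 -> L2 miss  d=-]
3: R B2 -> L2 hit  d=-]
4: R B7 -> L3 miss wb->B3  d=-]
5: R B4 -> L0 miss  d=-]
6: R B2 -> L2 hit  d=-]
7: R B4 -> L0 hit  d=-]
8: R B4 -> L0 hit  d=-]
9: W B4 -> L0 hit  d=D]
10: W B6 -> L2 miss  d=D]
11: R B2 -> L2 miss wb->B6  d=-]
12: R B3 -> L3 miss  d=-]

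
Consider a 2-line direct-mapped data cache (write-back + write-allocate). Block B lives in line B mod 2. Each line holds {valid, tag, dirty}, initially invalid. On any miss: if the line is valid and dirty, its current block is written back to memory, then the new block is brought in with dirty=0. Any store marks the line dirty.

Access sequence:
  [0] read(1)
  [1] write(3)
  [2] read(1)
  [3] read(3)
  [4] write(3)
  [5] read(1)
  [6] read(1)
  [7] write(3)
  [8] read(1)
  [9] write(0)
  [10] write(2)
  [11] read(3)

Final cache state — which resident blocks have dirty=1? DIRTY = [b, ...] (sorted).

0: R B1 -> L1 miss  d=-]
1: W B3 -> L1 miss  d=D]
2: R B1 -> L1 miss wb->B3  d=-]
3: R B3 -> L1 miss  d=-]
4: W B3 -> L1 hit  d=D]
5: R B1 -> L1 miss wb->B3  d=-]
6: R B1 -> L1 hit  d=-]
7: W B3 -> L1 miss  d=D]
8: R B1 -> L1 miss wb->B3  d=-]
9: W B0 -> L0 miss  d=D]
10: W B2 -> L0 miss wb->B0  d=D]
11: R B3 -> L1 miss  d=-]

DIRTY = [2]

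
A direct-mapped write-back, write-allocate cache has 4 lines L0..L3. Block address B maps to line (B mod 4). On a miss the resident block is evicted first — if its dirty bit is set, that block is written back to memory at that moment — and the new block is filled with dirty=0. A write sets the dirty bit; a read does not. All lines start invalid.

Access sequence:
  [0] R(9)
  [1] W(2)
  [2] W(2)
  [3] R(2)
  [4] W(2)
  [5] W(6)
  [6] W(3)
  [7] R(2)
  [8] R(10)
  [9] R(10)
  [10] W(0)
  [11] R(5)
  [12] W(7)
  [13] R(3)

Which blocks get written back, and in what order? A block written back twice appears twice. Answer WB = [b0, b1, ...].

WB = [2, 6, 3, 7]

0: R B9 → L1 miss [-]
1: W B2 → L2 miss [D]
2: W B2 → L2 hit [D]
3: R B2 → L2 hit [D]
4: W B2 → L2 hit [D]
5: W B6 → L2 miss wb→B2 [D]
6: W B3 → L3 miss [D]
7: R B2 → L2 miss wb→B6 [-]
8: R B10 → L2 miss [-]
9: R B10 → L2 hit [-]
10: W B0 → L0 miss [D]
11: R B5 → L1 miss [-]
12: W B7 → L3 miss wb→B3 [D]
13: R B3 → L3 miss wb→B7 [-]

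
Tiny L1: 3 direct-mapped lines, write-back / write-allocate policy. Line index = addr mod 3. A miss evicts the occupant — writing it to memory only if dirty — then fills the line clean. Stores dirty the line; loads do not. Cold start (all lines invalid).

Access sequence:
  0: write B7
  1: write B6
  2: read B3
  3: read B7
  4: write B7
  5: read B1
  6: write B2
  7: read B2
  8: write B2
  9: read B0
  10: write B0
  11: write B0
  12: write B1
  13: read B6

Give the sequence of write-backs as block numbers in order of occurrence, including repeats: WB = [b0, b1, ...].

0: W B7 → L1 miss [D]
1: W B6 → L0 miss [D]
2: R B3 → L0 miss wb→B6 [-]
3: R B7 → L1 hit [D]
4: W B7 → L1 hit [D]
5: R B1 → L1 miss wb→B7 [-]
6: W B2 → L2 miss [D]
7: R B2 → L2 hit [D]
8: W B2 → L2 hit [D]
9: R B0 → L0 miss [-]
10: W B0 → L0 hit [D]
11: W B0 → L0 hit [D]
12: W B1 → L1 hit [D]
13: R B6 → L0 miss wb→B0 [-]

WB = [6, 7, 0]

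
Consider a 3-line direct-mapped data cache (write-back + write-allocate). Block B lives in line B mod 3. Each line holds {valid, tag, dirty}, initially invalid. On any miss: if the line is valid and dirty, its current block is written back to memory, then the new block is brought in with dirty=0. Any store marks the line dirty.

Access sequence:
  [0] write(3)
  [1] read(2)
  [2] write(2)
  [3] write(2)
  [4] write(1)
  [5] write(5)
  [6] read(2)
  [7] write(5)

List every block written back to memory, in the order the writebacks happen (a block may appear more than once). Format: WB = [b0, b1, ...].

0: W B3 → L0 miss [D]
1: R B2 → L2 miss [-]
2: W B2 → L2 hit [D]
3: W B2 → L2 hit [D]
4: W B1 → L1 miss [D]
5: W B5 → L2 miss wb→B2 [D]
6: R B2 → L2 miss wb→B5 [-]
7: W B5 → L2 miss [D]

WB = [2, 5]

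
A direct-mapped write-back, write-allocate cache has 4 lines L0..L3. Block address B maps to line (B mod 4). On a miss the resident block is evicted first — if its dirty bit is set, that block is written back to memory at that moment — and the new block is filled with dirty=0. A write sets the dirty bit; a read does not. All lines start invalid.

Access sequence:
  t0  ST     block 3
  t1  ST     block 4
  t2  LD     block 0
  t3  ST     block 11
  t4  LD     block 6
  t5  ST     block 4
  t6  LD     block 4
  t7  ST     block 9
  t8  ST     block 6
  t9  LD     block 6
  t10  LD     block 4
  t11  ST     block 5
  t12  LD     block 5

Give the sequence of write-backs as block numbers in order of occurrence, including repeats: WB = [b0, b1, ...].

WB = [4, 3, 9]

0: W B3 → L3 miss [D]
1: W B4 → L0 miss [D]
2: R B0 → L0 miss wb→B4 [-]
3: W B11 → L3 miss wb→B3 [D]
4: R B6 → L2 miss [-]
5: W B4 → L0 miss [D]
6: R B4 → L0 hit [D]
7: W B9 → L1 miss [D]
8: W B6 → L2 hit [D]
9: R B6 → L2 hit [D]
10: R B4 → L0 hit [D]
11: W B5 → L1 miss wb→B9 [D]
12: R B5 → L1 hit [D]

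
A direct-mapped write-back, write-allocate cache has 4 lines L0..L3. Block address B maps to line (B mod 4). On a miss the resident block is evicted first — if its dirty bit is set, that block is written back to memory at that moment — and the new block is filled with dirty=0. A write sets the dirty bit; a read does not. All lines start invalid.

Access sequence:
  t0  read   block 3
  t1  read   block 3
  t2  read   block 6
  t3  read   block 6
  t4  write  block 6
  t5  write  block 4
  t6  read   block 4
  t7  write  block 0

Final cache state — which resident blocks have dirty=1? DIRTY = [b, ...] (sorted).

0: R B3 → L3 miss [-]
1: R B3 → L3 hit [-]
2: R B6 → L2 miss [-]
3: R B6 → L2 hit [-]
4: W B6 → L2 hit [D]
5: W B4 → L0 miss [D]
6: R B4 → L0 hit [D]
7: W B0 → L0 miss wb→B4 [D]

DIRTY = [0, 6]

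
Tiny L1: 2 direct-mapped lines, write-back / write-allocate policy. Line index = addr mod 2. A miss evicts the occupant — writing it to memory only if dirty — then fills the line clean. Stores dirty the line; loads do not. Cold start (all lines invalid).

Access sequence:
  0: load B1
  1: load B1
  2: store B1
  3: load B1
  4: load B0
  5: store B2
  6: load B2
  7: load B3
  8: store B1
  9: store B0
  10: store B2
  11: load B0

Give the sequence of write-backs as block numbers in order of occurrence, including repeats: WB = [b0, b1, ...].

WB = [1, 2, 0, 2]

0: R B1 -> L1 miss  d=-]
1: R B1 -> L1 hit  d=-]
2: W B1 -> L1 hit  d=D]
3: R B1 -> L1 hit  d=D]
4: R B0 -> L0 miss  d=-]
5: W B2 -> L0 miss  d=D]
6: R B2 -> L0 hit  d=D]
7: R B3 -> L1 miss wb->B1  d=-]
8: W B1 -> L1 miss  d=D]
9: W B0 -> L0 miss wb->B2  d=D]
10: W B2 -> L0 miss wb->B0  d=D]
11: R B0 -> L0 miss wb->B2  d=-]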